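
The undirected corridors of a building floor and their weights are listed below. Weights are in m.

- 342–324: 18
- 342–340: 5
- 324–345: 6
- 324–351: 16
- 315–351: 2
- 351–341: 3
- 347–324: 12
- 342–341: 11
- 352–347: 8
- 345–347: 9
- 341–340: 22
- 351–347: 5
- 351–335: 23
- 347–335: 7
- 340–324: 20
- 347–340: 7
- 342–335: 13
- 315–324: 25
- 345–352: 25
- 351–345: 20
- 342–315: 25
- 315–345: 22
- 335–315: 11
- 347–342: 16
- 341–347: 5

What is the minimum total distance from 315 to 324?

18 m

Enumerating some paths:
315 - 351 - 324: 2+16 = 18
315 - 351 - 341 - 347 - 324: 2+3+5+12 = 22
315 - 351 - 347 - 324: 2+5+12 = 19
Cheapest is 315 - 351 - 324 at 18 m.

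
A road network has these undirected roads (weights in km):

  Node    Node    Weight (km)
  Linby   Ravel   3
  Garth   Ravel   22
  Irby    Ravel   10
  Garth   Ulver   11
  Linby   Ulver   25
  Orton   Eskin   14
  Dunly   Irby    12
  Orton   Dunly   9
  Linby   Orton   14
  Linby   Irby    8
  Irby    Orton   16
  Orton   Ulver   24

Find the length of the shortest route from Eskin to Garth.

Candidate routes:
Eskin - Orton - Linby - Ravel - Garth: 14+14+3+22 = 53
Eskin - Orton - Ulver - Garth: 14+24+11 = 49
Cheapest is Eskin - Orton - Ulver - Garth at 49 km.

49 km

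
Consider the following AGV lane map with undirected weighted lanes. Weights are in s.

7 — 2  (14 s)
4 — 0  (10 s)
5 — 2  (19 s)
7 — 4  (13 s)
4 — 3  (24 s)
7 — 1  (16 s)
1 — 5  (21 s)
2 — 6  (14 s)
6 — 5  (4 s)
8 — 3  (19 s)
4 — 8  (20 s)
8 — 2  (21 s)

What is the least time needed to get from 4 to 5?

Settle nodes by increasing distance from 4:
4: 0
0: 10  (via 4)
7: 13  (via 4)
8: 20  (via 4)
3: 24  (via 4)
2: 27  (via 7)
1: 29  (via 7)
6: 41  (via 2)
5: 45  (via 6)
Shortest route: 4–7–2–6–5 = 45 s.

45 s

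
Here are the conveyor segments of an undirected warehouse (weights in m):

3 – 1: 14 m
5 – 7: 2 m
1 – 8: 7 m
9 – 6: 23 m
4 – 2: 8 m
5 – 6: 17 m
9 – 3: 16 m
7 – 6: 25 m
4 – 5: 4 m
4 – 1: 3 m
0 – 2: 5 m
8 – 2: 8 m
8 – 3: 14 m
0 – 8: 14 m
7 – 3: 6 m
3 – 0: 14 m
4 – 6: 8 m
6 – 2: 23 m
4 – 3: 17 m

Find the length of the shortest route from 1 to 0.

16 m

Settle nodes by increasing distance from 1:
1: 0
4: 3  (via 1)
5: 7  (via 4)
8: 7  (via 1)
7: 9  (via 5)
2: 11  (via 4)
6: 11  (via 4)
3: 14  (via 1)
0: 16  (via 2)
Shortest route: 1 → 4 → 2 → 0 = 16 m.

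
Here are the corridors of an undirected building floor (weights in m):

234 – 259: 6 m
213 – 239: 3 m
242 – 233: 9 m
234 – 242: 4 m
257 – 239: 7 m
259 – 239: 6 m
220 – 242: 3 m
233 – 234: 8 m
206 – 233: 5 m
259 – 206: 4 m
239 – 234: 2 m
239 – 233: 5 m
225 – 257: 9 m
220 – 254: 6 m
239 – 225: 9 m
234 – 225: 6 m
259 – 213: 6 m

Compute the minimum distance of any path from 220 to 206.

Candidate routes:
220–242–234–239–233–206: 3+4+2+5+5 = 19
220–242–233–206: 3+9+5 = 17
220–242–234–239–259–206: 3+4+2+6+4 = 19
The minimum is 17 m via 220–242–233–206.

17 m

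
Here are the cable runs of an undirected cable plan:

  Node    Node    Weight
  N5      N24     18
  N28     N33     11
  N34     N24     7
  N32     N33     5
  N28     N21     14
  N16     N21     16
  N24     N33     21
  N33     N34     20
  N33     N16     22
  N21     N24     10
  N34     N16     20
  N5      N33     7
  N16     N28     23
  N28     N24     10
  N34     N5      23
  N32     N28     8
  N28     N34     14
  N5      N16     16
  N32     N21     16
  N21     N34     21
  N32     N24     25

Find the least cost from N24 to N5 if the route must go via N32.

Shortest N24→N32: N24–N28–N32 = 18
Shortest N32→N5: N32–N33–N5 = 12
Total via N32: 18 + 12 = 30.

30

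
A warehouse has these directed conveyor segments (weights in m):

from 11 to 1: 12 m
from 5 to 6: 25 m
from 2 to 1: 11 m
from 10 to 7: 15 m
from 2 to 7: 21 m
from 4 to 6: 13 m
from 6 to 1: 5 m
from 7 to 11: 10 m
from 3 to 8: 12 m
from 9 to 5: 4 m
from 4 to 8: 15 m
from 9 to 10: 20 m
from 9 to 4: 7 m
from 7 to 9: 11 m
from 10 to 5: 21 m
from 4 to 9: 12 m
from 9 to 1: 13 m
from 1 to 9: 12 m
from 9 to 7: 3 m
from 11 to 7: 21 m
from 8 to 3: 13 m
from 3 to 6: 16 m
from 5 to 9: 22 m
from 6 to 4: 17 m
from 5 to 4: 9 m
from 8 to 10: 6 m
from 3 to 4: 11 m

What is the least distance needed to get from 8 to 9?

32 m

Running Dijkstra from 8:
8: 0
10: 6  (via 8)
3: 13  (via 8)
7: 21  (via 10)
4: 24  (via 3)
5: 27  (via 10)
6: 29  (via 3)
11: 31  (via 7)
9: 32  (via 7)
Shortest route: 8–10–7–9 = 32 m.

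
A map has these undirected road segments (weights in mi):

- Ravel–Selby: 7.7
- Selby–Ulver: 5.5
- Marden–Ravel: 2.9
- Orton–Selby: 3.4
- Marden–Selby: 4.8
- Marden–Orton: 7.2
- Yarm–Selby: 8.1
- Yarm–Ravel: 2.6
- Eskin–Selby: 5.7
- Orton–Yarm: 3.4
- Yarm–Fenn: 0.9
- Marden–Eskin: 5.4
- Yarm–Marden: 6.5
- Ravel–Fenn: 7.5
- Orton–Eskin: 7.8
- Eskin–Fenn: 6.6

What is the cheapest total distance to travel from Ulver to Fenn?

13.2 mi

Compare a few routes:
Ulver - Selby - Orton - Yarm - Fenn: 5.5+3.4+3.4+0.9 = 13.2
Ulver - Selby - Yarm - Fenn: 5.5+8.1+0.9 = 14.5
The minimum is 13.2 mi via Ulver - Selby - Orton - Yarm - Fenn.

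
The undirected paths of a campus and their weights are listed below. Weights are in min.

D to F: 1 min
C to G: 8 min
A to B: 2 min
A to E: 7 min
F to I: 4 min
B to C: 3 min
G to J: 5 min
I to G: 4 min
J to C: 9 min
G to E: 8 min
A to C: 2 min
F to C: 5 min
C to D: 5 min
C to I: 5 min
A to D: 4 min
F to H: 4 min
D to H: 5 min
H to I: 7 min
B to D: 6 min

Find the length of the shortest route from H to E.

16 min

Settle nodes by increasing distance from H:
H: 0
F: 4  (via H)
D: 5  (via H)
I: 7  (via H)
A: 9  (via D)
C: 9  (via F)
B: 11  (via D)
G: 11  (via I)
E: 16  (via A)
Shortest route: H–D–A–E = 16 min.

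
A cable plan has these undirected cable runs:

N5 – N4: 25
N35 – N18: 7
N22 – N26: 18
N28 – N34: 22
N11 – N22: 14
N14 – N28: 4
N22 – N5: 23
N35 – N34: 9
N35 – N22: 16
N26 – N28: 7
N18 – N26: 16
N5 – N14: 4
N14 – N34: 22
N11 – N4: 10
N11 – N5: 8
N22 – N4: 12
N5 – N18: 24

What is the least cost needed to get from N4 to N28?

26

Running Dijkstra from N4:
N4: 0
N11: 10  (via N4)
N22: 12  (via N4)
N5: 18  (via N11)
N14: 22  (via N5)
N28: 26  (via N14)
Shortest route: N4–N11–N5–N14–N28 = 26.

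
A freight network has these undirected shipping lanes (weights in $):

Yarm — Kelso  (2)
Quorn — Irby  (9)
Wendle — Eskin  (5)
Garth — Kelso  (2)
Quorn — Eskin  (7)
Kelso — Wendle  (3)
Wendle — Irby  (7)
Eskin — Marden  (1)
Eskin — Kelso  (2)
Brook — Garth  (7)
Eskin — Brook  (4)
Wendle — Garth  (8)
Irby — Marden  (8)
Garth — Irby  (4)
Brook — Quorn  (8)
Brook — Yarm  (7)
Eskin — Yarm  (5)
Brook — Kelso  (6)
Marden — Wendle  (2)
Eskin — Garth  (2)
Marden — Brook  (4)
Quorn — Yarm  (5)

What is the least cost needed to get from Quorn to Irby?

$9

Settle nodes by increasing distance from Quorn:
Quorn: 0
Yarm: 5  (via Quorn)
Eskin: 7  (via Quorn)
Kelso: 7  (via Yarm)
Brook: 8  (via Quorn)
Marden: 8  (via Eskin)
Irby: 9  (via Quorn)
Shortest route: Quorn → Irby = $9.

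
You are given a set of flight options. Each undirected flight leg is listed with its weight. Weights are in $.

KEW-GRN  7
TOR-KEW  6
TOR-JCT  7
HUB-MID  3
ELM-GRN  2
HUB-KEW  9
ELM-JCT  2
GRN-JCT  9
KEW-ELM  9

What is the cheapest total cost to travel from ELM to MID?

$21

Running Dijkstra from ELM:
ELM: 0
JCT: 2  (via ELM)
GRN: 2  (via ELM)
KEW: 9  (via ELM)
TOR: 9  (via JCT)
HUB: 18  (via KEW)
MID: 21  (via HUB)
Shortest route: ELM–KEW–HUB–MID = $21.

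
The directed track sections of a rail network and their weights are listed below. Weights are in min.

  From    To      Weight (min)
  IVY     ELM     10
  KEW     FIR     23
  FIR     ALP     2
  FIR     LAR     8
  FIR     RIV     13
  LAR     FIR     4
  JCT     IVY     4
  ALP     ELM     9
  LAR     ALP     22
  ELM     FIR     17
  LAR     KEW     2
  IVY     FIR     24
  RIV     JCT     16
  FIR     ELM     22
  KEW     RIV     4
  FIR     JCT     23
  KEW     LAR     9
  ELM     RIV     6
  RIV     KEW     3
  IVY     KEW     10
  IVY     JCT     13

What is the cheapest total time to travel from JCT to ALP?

Shortest distances from JCT:
JCT: 0
IVY: 4  (via JCT)
ELM: 14  (via IVY)
KEW: 14  (via IVY)
RIV: 18  (via KEW)
LAR: 23  (via KEW)
FIR: 27  (via LAR)
ALP: 29  (via FIR)
Shortest route: JCT → IVY → KEW → LAR → FIR → ALP = 29 min.

29 min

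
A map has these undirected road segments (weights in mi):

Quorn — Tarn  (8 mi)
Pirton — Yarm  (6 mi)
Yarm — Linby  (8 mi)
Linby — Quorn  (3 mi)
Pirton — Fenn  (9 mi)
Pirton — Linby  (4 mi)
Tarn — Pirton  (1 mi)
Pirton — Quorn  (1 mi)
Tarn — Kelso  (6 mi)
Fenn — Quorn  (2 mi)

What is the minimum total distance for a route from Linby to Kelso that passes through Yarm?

Shortest Linby→Yarm: Linby–Yarm = 8
Best Yarm to Kelso: Yarm–Pirton–Tarn–Kelso costing 13
Total via Yarm: 8 + 13 = 21 mi.

21 mi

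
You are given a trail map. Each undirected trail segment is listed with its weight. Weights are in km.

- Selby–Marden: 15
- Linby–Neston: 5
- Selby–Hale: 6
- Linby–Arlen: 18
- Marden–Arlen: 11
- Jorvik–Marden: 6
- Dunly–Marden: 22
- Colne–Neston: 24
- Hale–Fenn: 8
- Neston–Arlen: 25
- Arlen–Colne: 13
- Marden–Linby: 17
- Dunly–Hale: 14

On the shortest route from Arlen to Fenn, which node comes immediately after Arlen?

Enumerating some paths:
Arlen–Marden–Selby–Hale–Fenn: 11+15+6+8 = 40
Arlen–Marden–Dunly–Hale–Fenn: 11+22+14+8 = 55
Cheapest is Arlen–Marden–Selby–Hale–Fenn at 40 km.
So from Arlen the first move is to Marden.

Marden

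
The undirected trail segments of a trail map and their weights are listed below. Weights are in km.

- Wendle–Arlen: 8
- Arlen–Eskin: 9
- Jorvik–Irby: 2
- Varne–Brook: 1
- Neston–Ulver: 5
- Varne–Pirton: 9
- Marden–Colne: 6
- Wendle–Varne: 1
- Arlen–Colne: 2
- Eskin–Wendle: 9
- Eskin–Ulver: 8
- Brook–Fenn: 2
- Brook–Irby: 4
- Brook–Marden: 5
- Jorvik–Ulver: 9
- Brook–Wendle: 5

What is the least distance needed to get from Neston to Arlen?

22 km

Candidate routes:
Neston - Ulver - Eskin - Arlen: 5+8+9 = 22
Neston - Ulver - Jorvik - Irby - Brook - Varne - Wendle - Arlen: 5+9+2+4+1+1+8 = 30
Neston - Ulver - Eskin - Wendle - Arlen: 5+8+9+8 = 30
The minimum is 22 km via Neston - Ulver - Eskin - Arlen.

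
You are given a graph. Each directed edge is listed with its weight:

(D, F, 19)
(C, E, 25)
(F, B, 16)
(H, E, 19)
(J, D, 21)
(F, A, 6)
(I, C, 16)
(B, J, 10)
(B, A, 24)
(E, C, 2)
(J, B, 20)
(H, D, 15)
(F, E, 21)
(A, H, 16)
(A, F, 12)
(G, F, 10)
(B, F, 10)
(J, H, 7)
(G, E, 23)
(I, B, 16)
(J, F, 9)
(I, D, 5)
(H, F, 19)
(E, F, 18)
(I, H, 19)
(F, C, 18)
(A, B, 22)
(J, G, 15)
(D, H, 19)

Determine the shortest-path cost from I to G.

Shortest distances from I:
I: 0
D: 5  (via I)
B: 16  (via I)
C: 16  (via I)
H: 19  (via I)
F: 24  (via D)
J: 26  (via B)
A: 30  (via F)
E: 38  (via H)
G: 41  (via J)
Shortest route: I → B → J → G = 41.

41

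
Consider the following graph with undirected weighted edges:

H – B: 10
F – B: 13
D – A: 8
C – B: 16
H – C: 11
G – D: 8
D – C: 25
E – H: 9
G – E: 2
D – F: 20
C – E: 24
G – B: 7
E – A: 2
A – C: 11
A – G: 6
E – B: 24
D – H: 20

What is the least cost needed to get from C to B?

Compare a few routes:
C - H - B: 11+10 = 21
C - B: 16 = 16
The minimum is 16 via C - B.

16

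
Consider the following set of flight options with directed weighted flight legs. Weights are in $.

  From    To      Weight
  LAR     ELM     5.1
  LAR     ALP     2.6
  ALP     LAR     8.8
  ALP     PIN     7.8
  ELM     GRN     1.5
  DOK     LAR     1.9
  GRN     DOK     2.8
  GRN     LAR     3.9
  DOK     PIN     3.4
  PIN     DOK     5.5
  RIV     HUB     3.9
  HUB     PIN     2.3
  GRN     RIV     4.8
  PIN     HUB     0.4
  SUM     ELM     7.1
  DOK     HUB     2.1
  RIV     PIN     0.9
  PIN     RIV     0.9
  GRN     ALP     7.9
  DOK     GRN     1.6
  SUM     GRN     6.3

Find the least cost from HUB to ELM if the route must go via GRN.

$18.4

Best HUB to GRN: HUB–PIN–DOK–GRN costing 9.4
Shortest GRN→ELM: GRN–LAR–ELM = 9
Total via GRN: 9.4 + 9 = $18.4.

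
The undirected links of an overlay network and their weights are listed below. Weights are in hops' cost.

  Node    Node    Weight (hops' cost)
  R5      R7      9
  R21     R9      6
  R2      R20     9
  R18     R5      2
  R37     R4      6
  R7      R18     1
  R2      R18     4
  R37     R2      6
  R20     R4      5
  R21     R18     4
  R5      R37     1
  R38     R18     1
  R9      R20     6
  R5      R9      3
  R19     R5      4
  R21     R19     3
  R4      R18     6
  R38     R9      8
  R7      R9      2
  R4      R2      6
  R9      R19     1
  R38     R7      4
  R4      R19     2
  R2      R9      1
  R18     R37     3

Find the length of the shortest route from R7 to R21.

Running Dijkstra from R7:
R7: 0
R18: 1  (via R7)
R9: 2  (via R7)
R38: 2  (via R18)
R2: 3  (via R9)
R19: 3  (via R9)
R5: 3  (via R18)
R37: 4  (via R18)
R4: 5  (via R19)
R21: 5  (via R18)
Shortest route: R7 → R18 → R21 = 5 hops' cost.

5 hops' cost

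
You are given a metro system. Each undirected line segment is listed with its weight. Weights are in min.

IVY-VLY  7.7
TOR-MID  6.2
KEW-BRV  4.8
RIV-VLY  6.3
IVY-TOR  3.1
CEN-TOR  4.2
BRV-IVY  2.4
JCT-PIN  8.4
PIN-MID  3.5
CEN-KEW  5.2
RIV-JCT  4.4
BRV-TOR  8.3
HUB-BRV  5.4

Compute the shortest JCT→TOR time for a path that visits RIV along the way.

Shortest JCT→RIV: JCT → RIV = 4.4
Shortest RIV→TOR: RIV → VLY → IVY → TOR = 17.1
Total via RIV: 4.4 + 17.1 = 21.5 min.

21.5 min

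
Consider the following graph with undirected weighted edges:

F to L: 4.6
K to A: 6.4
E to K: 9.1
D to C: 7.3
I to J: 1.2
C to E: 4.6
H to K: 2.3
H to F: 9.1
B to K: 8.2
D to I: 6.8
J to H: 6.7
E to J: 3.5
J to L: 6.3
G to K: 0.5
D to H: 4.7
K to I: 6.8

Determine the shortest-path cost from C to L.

Compare a few routes:
C → E → J → L: 4.6+3.5+6.3 = 14.4
C → D → I → J → L: 7.3+6.8+1.2+6.3 = 21.6
C → D → H → J → L: 7.3+4.7+6.7+6.3 = 25
Cheapest is C → E → J → L at 14.4.

14.4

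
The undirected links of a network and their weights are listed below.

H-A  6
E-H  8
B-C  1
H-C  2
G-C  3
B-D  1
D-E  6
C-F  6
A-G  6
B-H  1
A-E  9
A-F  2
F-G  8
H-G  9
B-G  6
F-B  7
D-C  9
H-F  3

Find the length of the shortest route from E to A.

9

Shortest distances from E:
E: 0
D: 6  (via E)
B: 7  (via D)
C: 8  (via B)
H: 8  (via E)
A: 9  (via E)
Shortest route: E–A = 9.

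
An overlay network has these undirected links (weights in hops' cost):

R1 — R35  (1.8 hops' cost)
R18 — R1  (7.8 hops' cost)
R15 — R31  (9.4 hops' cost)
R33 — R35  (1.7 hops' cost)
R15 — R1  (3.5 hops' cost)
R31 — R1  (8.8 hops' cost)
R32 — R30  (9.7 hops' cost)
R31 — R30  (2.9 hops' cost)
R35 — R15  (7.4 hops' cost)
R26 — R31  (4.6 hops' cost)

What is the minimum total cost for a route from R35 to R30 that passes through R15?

17.6 hops' cost

Best R35 to R15: R35 → R1 → R15 costing 5.3
Shortest R15→R30: R15 → R31 → R30 = 12.3
Total via R15: 5.3 + 12.3 = 17.6 hops' cost.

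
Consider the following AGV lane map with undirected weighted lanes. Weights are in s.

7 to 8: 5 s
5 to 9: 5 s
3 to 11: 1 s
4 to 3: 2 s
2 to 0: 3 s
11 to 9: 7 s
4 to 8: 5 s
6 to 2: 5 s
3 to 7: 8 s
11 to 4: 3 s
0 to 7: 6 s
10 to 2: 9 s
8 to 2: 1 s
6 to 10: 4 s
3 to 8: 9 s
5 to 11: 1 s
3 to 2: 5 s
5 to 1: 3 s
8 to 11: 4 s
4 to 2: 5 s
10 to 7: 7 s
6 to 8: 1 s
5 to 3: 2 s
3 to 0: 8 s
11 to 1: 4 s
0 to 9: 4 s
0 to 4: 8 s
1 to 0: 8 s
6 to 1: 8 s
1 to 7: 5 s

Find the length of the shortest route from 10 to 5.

Settle nodes by increasing distance from 10:
10: 0
6: 4  (via 10)
8: 5  (via 6)
2: 6  (via 8)
7: 7  (via 10)
0: 9  (via 2)
11: 9  (via 8)
3: 10  (via 11)
4: 10  (via 8)
5: 10  (via 11)
Shortest route: 10 → 6 → 8 → 11 → 5 = 10 s.

10 s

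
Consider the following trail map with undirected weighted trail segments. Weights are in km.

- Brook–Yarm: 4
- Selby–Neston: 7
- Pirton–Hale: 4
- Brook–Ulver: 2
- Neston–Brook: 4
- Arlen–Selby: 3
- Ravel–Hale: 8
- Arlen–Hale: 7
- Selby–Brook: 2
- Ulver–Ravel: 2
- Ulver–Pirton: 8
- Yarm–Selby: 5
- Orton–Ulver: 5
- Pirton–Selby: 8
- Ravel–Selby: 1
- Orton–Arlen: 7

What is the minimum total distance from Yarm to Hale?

Shortest distances from Yarm:
Yarm: 0
Brook: 4  (via Yarm)
Selby: 5  (via Yarm)
Ravel: 6  (via Selby)
Ulver: 6  (via Brook)
Neston: 8  (via Brook)
Arlen: 8  (via Selby)
Orton: 11  (via Ulver)
Pirton: 13  (via Selby)
Hale: 14  (via Ravel)
Shortest route: Yarm → Selby → Ravel → Hale = 14 km.

14 km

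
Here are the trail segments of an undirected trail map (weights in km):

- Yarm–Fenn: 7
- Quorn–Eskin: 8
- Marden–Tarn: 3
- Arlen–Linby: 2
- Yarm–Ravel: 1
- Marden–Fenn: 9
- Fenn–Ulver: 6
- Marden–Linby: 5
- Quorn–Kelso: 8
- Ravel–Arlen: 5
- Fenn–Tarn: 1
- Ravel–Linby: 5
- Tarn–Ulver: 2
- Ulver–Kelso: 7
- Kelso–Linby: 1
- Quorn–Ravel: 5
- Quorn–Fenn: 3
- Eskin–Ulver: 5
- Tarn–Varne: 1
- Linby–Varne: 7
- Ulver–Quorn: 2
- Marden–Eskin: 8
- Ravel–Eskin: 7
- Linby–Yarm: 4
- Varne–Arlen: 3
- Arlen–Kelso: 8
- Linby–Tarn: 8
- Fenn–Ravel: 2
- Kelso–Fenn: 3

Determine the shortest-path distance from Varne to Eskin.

Compare a few routes:
Varne–Tarn–Fenn–Ravel–Eskin: 1+1+2+7 = 11
Varne–Tarn–Ulver–Eskin: 1+2+5 = 8
The minimum is 8 km via Varne–Tarn–Ulver–Eskin.

8 km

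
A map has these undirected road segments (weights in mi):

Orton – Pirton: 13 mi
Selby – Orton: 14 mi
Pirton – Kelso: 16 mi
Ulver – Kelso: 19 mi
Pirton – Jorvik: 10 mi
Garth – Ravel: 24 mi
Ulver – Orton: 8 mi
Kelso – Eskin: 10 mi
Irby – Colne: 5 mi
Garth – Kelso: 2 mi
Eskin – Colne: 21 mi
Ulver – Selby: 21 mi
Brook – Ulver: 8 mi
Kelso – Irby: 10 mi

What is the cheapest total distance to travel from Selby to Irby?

50 mi

Settle nodes by increasing distance from Selby:
Selby: 0
Orton: 14  (via Selby)
Ulver: 21  (via Selby)
Pirton: 27  (via Orton)
Brook: 29  (via Ulver)
Jorvik: 37  (via Pirton)
Kelso: 40  (via Ulver)
Garth: 42  (via Kelso)
Eskin: 50  (via Kelso)
Irby: 50  (via Kelso)
Shortest route: Selby–Ulver–Kelso–Irby = 50 mi.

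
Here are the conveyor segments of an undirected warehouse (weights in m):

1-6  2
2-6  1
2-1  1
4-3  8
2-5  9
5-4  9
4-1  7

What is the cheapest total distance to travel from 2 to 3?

Candidate routes:
2–6–1–4–3: 1+2+7+8 = 18
2–5–4–3: 9+9+8 = 26
2–1–4–3: 1+7+8 = 16
Cheapest is 2–1–4–3 at 16 m.

16 m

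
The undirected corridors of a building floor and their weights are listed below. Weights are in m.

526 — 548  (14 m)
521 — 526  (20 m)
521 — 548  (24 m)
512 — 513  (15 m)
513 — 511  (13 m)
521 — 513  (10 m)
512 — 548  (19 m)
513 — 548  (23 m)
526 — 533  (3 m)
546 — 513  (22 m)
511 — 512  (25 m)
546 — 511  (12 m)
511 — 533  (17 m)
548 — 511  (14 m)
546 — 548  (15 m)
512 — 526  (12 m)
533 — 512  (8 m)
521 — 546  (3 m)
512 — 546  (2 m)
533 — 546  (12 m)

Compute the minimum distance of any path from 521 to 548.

Shortest distances from 521:
521: 0
546: 3  (via 521)
512: 5  (via 546)
513: 10  (via 521)
533: 13  (via 512)
511: 15  (via 546)
526: 16  (via 533)
548: 18  (via 546)
Shortest route: 521 → 546 → 548 = 18 m.

18 m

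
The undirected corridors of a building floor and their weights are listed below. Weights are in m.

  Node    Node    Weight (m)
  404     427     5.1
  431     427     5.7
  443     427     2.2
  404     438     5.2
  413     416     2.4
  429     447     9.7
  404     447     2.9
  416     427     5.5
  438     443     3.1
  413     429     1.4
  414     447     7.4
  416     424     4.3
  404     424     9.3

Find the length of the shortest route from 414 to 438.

15.5 m

Candidate routes:
414 → 447 → 404 → 438: 7.4+2.9+5.2 = 15.5
414 → 447 → 404 → 427 → 443 → 438: 7.4+2.9+5.1+2.2+3.1 = 20.7
The minimum is 15.5 m via 414 → 447 → 404 → 438.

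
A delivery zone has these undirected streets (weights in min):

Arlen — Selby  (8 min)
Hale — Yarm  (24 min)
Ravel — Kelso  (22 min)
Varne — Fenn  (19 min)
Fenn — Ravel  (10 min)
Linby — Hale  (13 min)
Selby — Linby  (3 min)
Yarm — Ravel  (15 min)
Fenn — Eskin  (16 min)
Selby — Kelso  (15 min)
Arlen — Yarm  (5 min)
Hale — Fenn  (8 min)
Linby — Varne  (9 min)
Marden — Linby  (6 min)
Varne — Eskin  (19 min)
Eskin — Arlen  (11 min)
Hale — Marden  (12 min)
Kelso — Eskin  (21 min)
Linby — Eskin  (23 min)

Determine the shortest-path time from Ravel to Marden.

30 min

Running Dijkstra from Ravel:
Ravel: 0
Fenn: 10  (via Ravel)
Yarm: 15  (via Ravel)
Hale: 18  (via Fenn)
Arlen: 20  (via Yarm)
Kelso: 22  (via Ravel)
Eskin: 26  (via Fenn)
Selby: 28  (via Arlen)
Varne: 29  (via Fenn)
Marden: 30  (via Hale)
Shortest route: Ravel–Fenn–Hale–Marden = 30 min.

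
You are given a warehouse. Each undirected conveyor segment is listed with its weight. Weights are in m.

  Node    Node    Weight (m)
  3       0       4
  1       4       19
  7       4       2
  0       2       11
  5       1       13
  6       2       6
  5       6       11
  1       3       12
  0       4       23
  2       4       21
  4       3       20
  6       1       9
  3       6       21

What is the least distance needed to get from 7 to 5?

Running Dijkstra from 7:
7: 0
4: 2  (via 7)
1: 21  (via 4)
3: 22  (via 4)
2: 23  (via 4)
0: 25  (via 4)
6: 29  (via 2)
5: 34  (via 1)
Shortest route: 7–4–1–5 = 34 m.

34 m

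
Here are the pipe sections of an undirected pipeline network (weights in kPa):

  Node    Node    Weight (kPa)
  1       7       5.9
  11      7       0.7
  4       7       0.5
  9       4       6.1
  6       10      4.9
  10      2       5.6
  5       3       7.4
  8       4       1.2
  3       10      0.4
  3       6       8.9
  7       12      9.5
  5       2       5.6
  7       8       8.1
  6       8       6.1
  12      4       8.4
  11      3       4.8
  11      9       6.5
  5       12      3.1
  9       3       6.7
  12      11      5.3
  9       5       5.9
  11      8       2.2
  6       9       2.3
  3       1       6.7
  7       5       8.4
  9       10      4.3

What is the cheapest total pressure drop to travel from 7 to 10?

Enumerating some paths:
7–4–9–10: 0.5+6.1+4.3 = 10.9
7–4–8–11–3–10: 0.5+1.2+2.2+4.8+0.4 = 9.1
7–11–3–10: 0.7+4.8+0.4 = 5.9
Cheapest is 7–11–3–10 at 5.9 kPa.

5.9 kPa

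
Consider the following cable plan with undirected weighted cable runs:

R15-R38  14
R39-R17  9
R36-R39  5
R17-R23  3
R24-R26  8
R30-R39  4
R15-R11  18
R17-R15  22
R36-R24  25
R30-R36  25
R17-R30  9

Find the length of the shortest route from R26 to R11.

Settle nodes by increasing distance from R26:
R26: 0
R24: 8  (via R26)
R36: 33  (via R24)
R39: 38  (via R36)
R30: 42  (via R39)
R17: 47  (via R39)
R23: 50  (via R17)
R15: 69  (via R17)
R38: 83  (via R15)
R11: 87  (via R15)
Shortest route: R26–R24–R36–R39–R17–R15–R11 = 87.

87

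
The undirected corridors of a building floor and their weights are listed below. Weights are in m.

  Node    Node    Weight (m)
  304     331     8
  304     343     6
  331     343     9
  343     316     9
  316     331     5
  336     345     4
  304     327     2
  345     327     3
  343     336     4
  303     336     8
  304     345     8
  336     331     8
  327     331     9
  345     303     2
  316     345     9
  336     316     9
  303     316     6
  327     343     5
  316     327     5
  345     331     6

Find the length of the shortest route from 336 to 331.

8 m

Running Dijkstra from 336:
336: 0
343: 4  (via 336)
345: 4  (via 336)
303: 6  (via 345)
327: 7  (via 345)
331: 8  (via 336)
Shortest route: 336 → 331 = 8 m.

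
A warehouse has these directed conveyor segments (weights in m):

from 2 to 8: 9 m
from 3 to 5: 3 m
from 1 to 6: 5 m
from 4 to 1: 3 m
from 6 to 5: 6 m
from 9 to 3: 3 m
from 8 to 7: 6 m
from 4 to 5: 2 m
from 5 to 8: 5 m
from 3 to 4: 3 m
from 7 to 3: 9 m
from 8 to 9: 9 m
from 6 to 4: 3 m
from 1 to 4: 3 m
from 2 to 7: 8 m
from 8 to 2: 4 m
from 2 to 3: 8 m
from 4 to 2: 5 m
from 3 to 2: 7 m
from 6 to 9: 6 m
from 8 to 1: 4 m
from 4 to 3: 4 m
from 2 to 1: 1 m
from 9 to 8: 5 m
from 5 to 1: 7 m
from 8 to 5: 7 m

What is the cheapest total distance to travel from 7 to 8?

17 m

Settle nodes by increasing distance from 7:
7: 0
3: 9  (via 7)
4: 12  (via 3)
5: 12  (via 3)
1: 15  (via 4)
2: 16  (via 3)
8: 17  (via 5)
Shortest route: 7 → 3 → 5 → 8 = 17 m.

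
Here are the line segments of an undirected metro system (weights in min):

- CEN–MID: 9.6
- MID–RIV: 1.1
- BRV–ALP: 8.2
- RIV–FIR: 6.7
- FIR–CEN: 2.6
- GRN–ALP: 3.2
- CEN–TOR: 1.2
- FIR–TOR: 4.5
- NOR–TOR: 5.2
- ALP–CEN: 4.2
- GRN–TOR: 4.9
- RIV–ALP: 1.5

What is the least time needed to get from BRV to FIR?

Compare a few routes:
BRV → ALP → CEN → FIR: 8.2+4.2+2.6 = 15
BRV → ALP → RIV → FIR: 8.2+1.5+6.7 = 16.4
Cheapest is BRV → ALP → CEN → FIR at 15 min.

15 min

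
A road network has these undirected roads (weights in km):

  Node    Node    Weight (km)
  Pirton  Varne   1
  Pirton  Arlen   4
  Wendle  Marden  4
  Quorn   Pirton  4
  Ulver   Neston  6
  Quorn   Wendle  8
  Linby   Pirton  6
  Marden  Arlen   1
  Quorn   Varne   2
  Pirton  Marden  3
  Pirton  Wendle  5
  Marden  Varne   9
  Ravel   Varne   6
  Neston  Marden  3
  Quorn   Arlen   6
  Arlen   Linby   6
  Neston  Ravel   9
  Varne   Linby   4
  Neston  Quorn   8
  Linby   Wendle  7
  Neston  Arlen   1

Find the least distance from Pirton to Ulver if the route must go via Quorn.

Best Pirton to Quorn: Pirton → Varne → Quorn costing 3
Best Quorn to Ulver: Quorn → Arlen → Neston → Ulver costing 13
Total via Quorn: 3 + 13 = 16 km.

16 km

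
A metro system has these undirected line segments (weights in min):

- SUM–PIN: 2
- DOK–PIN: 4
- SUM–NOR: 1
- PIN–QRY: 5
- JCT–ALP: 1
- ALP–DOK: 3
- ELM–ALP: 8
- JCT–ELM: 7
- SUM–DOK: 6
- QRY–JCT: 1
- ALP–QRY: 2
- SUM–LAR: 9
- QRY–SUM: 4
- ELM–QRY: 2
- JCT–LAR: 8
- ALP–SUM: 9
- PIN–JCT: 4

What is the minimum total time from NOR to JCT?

Running Dijkstra from NOR:
NOR: 0
SUM: 1  (via NOR)
PIN: 3  (via SUM)
QRY: 5  (via SUM)
JCT: 6  (via QRY)
Shortest route: NOR → SUM → QRY → JCT = 6 min.

6 min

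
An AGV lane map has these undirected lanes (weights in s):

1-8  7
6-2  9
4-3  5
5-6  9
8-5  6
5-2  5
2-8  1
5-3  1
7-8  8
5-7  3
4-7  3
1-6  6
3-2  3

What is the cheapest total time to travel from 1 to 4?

16 s

Candidate routes:
1–8–7–4: 7+8+3 = 18
1–8–2–3–4: 7+1+3+5 = 16
1–8–2–3–5–7–4: 7+1+3+1+3+3 = 18
1–8–2–5–7–4: 7+1+5+3+3 = 19
Cheapest is 1–8–2–3–4 at 16 s.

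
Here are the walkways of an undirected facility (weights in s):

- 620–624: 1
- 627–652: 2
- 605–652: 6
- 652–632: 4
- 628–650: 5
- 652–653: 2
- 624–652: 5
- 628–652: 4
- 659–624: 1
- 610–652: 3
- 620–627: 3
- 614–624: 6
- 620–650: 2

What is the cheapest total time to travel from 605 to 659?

12 s

Running Dijkstra from 605:
605: 0
652: 6  (via 605)
653: 8  (via 652)
627: 8  (via 652)
610: 9  (via 652)
632: 10  (via 652)
628: 10  (via 652)
620: 11  (via 627)
624: 11  (via 652)
659: 12  (via 624)
Shortest route: 605 → 652 → 624 → 659 = 12 s.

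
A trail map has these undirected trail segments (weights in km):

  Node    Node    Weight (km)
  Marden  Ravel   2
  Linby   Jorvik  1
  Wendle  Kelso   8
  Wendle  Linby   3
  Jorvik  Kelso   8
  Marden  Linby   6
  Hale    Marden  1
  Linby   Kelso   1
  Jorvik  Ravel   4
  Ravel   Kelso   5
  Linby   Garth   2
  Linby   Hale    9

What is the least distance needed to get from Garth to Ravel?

Settle nodes by increasing distance from Garth:
Garth: 0
Linby: 2  (via Garth)
Jorvik: 3  (via Linby)
Kelso: 3  (via Linby)
Wendle: 5  (via Linby)
Ravel: 7  (via Jorvik)
Shortest route: Garth → Linby → Jorvik → Ravel = 7 km.

7 km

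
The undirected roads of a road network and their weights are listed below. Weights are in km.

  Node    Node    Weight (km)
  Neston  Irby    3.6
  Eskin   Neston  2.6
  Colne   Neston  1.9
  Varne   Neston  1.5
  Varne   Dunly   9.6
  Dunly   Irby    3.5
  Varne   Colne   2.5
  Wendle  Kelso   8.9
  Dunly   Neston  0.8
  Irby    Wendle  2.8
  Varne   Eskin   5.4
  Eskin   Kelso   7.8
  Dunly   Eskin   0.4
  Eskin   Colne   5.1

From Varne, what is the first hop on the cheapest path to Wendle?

Neston

Candidate routes:
Varne - Colne - Neston - Irby - Wendle: 2.5+1.9+3.6+2.8 = 10.8
Varne - Neston - Dunly - Irby - Wendle: 1.5+0.8+3.5+2.8 = 8.6
Varne - Neston - Irby - Wendle: 1.5+3.6+2.8 = 7.9
The minimum is 7.9 km via Varne - Neston - Irby - Wendle.
So from Varne the first move is to Neston.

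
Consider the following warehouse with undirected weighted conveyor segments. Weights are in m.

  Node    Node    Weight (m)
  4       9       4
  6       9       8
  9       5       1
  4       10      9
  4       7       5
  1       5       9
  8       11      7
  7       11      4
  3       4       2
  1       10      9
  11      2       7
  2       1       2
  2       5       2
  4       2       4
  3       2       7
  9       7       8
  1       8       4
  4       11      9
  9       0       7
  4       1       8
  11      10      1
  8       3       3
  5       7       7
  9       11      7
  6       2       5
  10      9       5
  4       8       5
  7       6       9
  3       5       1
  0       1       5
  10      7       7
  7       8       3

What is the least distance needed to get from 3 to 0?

Candidate routes:
3 → 4 → 9 → 0: 2+4+7 = 13
3 → 5 → 2 → 1 → 0: 1+2+2+5 = 10
3 → 8 → 1 → 0: 3+4+5 = 12
3 → 5 → 9 → 0: 1+1+7 = 9
The minimum is 9 m via 3 → 5 → 9 → 0.

9 m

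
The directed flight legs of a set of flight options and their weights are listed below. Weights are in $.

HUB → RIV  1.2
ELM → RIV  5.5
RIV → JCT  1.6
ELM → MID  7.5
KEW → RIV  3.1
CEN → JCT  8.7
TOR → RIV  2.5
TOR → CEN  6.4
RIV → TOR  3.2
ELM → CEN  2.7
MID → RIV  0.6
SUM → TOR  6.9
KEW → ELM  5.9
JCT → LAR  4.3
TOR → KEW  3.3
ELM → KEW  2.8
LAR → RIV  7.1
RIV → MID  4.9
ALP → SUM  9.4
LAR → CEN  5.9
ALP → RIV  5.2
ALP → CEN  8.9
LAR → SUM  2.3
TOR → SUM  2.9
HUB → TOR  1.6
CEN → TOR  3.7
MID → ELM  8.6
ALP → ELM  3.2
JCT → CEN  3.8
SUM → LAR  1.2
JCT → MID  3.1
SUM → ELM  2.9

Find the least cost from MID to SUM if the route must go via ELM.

Shortest MID→ELM: MID–ELM = 8.6
Best ELM to SUM: ELM–CEN–TOR–SUM costing 9.3
Total via ELM: 8.6 + 9.3 = $17.9.

$17.9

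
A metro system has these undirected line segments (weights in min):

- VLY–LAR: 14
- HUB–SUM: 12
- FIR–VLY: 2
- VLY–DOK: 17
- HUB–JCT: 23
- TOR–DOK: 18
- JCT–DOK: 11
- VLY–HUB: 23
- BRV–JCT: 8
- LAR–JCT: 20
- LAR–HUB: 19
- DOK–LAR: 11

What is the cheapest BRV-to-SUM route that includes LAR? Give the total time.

59 min

Best BRV to LAR: BRV → JCT → LAR costing 28
Best LAR to SUM: LAR → HUB → SUM costing 31
Total via LAR: 28 + 31 = 59 min.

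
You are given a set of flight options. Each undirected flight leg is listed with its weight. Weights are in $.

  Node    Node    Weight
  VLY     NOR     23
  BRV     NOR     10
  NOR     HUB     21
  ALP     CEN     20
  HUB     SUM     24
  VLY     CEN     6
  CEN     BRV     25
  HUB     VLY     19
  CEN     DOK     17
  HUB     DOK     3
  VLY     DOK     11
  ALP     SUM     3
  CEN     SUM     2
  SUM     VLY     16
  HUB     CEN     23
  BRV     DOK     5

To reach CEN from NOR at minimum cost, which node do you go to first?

Enumerating some paths:
NOR - BRV - DOK - VLY - CEN: 10+5+11+6 = 32
NOR - VLY - CEN: 23+6 = 29
NOR - BRV - DOK - CEN: 10+5+17 = 32
The minimum is $29 via NOR - VLY - CEN.
So from NOR the first move is to VLY.

VLY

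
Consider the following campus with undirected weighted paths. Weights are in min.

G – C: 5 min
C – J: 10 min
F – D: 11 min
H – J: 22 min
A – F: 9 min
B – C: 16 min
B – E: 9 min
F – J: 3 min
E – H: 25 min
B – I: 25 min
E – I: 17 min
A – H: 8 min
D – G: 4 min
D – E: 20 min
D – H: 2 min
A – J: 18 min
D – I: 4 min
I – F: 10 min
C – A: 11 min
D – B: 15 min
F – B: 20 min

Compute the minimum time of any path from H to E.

22 min

Candidate routes:
H–D–E: 2+20 = 22
H–D–I–E: 2+4+17 = 23
H–E: 25 = 25
The minimum is 22 min via H–D–E.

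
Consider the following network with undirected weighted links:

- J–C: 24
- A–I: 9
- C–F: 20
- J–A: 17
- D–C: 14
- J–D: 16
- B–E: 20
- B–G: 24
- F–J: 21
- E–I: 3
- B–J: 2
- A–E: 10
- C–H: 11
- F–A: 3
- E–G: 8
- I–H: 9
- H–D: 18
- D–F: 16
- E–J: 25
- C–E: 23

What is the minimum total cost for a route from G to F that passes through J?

Shortest G→J: G–B–J = 26
Best J to F: J–A–F costing 20
Total via J: 26 + 20 = 46.

46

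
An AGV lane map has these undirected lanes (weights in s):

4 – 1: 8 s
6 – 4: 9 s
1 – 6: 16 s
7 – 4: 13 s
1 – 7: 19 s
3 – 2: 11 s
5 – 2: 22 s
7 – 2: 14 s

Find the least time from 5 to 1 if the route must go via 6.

74 s

Best 5 to 6: 5 → 2 → 7 → 4 → 6 costing 58
Best 6 to 1: 6 → 1 costing 16
Total via 6: 58 + 16 = 74 s.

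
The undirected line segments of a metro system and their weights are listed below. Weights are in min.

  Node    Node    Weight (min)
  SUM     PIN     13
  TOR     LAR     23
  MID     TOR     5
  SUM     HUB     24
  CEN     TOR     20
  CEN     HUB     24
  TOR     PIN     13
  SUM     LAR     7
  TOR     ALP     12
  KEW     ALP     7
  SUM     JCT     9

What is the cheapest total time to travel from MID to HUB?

49 min

Compare a few routes:
MID–TOR–CEN–HUB: 5+20+24 = 49
MID–TOR–PIN–SUM–HUB: 5+13+13+24 = 55
MID–TOR–LAR–SUM–HUB: 5+23+7+24 = 59
The minimum is 49 min via MID–TOR–CEN–HUB.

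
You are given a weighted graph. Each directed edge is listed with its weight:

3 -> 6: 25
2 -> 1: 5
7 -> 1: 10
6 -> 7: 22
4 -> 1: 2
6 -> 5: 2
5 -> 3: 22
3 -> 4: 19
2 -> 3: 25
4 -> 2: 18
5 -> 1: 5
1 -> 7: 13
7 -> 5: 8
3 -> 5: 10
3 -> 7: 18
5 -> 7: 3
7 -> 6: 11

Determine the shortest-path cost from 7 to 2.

Compare a few routes:
7 → 6 → 5 → 3 → 4 → 2: 11+2+22+19+18 = 72
7 → 5 → 3 → 4 → 2: 8+22+19+18 = 67
The minimum is 67 via 7 → 5 → 3 → 4 → 2.

67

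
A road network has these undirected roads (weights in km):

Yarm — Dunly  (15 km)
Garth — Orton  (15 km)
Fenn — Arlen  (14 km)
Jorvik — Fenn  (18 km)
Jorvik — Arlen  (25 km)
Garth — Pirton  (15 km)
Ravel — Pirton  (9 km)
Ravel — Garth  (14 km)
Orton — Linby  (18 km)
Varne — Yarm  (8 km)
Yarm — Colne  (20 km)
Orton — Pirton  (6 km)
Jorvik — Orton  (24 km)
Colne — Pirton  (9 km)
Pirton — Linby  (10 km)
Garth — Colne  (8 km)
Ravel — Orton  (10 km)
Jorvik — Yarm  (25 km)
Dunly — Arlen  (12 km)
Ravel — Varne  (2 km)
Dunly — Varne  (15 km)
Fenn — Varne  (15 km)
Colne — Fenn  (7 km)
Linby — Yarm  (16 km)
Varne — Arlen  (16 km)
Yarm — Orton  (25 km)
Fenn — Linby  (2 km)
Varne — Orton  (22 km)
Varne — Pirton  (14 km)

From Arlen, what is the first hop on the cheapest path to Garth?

Compare a few routes:
Arlen - Fenn - Linby - Pirton - Garth: 14+2+10+15 = 41
Arlen - Fenn - Colne - Garth: 14+7+8 = 29
Arlen - Varne - Ravel - Garth: 16+2+14 = 32
The minimum is 29 km via Arlen - Fenn - Colne - Garth.
So from Arlen the first move is to Fenn.

Fenn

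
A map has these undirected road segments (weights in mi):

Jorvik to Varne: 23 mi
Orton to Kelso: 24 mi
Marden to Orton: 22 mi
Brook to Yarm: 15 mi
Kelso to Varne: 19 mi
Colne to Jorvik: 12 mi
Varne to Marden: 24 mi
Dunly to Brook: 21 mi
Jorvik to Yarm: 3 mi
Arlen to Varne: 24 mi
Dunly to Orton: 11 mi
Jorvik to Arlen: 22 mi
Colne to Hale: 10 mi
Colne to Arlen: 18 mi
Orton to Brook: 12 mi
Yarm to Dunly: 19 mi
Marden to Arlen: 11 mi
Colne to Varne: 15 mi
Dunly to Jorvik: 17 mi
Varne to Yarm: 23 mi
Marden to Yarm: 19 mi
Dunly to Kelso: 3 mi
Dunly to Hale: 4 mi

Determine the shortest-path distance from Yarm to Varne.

23 mi

Enumerating some paths:
Yarm - Varne: 23 = 23
Yarm - Jorvik - Varne: 3+23 = 26
The minimum is 23 mi via Yarm - Varne.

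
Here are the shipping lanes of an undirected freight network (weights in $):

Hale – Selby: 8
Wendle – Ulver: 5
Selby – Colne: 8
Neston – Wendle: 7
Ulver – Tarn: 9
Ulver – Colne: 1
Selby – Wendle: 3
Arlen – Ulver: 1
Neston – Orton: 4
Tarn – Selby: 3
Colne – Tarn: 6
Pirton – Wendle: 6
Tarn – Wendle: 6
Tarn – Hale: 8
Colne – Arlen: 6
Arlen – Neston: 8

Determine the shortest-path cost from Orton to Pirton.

Compare a few routes:
Orton–Neston–Arlen–Ulver–Wendle–Pirton: 4+8+1+5+6 = 24
Orton–Neston–Wendle–Pirton: 4+7+6 = 17
Orton–Neston–Arlen–Colne–Ulver–Wendle–Pirton: 4+8+6+1+5+6 = 30
Orton–Neston–Arlen–Ulver–Colne–Selby–Wendle–Pirton: 4+8+1+1+8+3+6 = 31
Cheapest is Orton–Neston–Wendle–Pirton at $17.

$17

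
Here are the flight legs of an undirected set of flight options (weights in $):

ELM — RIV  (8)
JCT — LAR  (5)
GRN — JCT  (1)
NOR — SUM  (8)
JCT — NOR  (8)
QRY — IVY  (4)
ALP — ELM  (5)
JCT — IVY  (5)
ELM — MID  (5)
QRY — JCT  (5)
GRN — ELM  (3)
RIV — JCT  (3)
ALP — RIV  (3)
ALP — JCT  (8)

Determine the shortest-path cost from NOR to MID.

Settle nodes by increasing distance from NOR:
NOR: 0
JCT: 8  (via NOR)
SUM: 8  (via NOR)
GRN: 9  (via JCT)
RIV: 11  (via JCT)
ELM: 12  (via GRN)
QRY: 13  (via JCT)
LAR: 13  (via JCT)
IVY: 13  (via JCT)
ALP: 14  (via RIV)
MID: 17  (via ELM)
Shortest route: NOR → JCT → GRN → ELM → MID = $17.

$17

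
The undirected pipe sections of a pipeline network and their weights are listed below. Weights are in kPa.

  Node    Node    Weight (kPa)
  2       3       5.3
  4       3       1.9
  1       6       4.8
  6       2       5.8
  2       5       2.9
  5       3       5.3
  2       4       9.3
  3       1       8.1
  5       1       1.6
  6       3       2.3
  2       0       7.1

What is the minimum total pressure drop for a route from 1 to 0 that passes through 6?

Shortest 1→6: 1 → 6 = 4.8
Best 6 to 0: 6 → 2 → 0 costing 12.9
Total via 6: 4.8 + 12.9 = 17.7 kPa.

17.7 kPa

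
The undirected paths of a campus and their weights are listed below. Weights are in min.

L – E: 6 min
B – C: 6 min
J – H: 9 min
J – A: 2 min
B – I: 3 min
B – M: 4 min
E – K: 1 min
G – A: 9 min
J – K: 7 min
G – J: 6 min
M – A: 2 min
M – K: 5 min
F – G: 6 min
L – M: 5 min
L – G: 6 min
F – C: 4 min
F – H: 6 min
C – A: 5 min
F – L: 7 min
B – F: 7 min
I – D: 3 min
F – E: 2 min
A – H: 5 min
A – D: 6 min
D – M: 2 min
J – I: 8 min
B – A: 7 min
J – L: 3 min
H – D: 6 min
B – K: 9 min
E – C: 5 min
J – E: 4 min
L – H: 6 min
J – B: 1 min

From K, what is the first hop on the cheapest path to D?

Enumerating some paths:
K → E → J → B → I → D: 1+4+1+3+3 = 12
K → M → D: 5+2 = 7
K → E → J → A → M → D: 1+4+2+2+2 = 11
K → E → J → B → M → D: 1+4+1+4+2 = 12
Cheapest is K → M → D at 7 min.
So from K the first move is to M.

M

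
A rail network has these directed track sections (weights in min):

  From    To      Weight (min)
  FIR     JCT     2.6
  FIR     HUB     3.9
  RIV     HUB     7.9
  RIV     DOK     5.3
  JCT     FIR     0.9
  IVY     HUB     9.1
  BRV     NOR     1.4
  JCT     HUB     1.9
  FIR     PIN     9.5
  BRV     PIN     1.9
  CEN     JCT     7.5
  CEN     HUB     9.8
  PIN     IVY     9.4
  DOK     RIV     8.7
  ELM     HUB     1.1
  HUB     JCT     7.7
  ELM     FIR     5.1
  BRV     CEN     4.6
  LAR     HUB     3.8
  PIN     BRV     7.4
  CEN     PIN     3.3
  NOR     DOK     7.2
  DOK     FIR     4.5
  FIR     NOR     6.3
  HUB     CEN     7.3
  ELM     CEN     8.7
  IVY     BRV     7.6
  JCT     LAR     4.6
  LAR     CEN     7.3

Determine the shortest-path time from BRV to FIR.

13 min

Settle nodes by increasing distance from BRV:
BRV: 0
NOR: 1.4  (via BRV)
PIN: 1.9  (via BRV)
CEN: 4.6  (via BRV)
DOK: 8.6  (via NOR)
IVY: 11.3  (via PIN)
JCT: 12.1  (via CEN)
FIR: 13  (via JCT)
Shortest route: BRV–CEN–JCT–FIR = 13 min.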